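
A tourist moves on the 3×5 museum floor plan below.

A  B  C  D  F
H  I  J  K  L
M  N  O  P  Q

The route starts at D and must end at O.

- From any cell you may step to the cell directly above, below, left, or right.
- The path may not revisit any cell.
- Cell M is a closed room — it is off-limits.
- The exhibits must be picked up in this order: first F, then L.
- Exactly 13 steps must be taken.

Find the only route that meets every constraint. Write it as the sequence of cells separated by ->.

The waypoints must appear in the order F, L, with no cell reused.
Route from D: right 1 to F, down 2 to Q, left 1 to P, up 1 to K, left 1 to J, up 1 to C, left 2 to A, down 1 to H, right 1 to I, down 1 to N, right 1 to O — 13 moves in all.
Check: order respected (F at step 1, L at step 2); 13 moves as required.

D -> F -> L -> Q -> P -> K -> J -> C -> B -> A -> H -> I -> N -> O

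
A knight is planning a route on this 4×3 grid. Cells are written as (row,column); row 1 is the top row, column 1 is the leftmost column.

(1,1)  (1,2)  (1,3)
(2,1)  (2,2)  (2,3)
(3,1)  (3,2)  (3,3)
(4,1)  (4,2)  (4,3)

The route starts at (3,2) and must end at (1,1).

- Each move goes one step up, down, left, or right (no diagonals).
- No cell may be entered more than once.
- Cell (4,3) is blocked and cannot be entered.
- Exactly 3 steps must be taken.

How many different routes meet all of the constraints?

3

Need simple routes of exactly 3 moves from (3,2) to (1,1) (Manhattan distance 3, so 0 moves are spent on a detour and 0 undoing it).
Enumerating: (3,2) (2,2) (1,2) (1,1) | (3,2) (2,2) (2,1) (1,1) | (3,2) (3,1) (2,1) (1,1).
That gives 3 routes.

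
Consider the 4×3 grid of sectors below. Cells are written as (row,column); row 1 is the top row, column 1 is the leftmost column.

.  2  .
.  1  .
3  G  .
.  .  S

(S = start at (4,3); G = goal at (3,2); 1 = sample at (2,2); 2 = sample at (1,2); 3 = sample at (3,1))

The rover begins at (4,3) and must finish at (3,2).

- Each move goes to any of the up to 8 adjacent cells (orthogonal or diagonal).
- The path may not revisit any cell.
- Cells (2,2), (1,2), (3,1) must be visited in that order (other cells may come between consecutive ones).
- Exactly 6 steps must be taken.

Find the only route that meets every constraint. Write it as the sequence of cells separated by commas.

(4,3), (3,3), (2,2), (1,2), (2,1), (3,1), (3,2)

The waypoints must appear in the order (2,2), (1,2), (3,1), with no cell reused.
Route from (4,3): up to (3,3), up-left to (2,2), up to (1,2), down-left to (2,1), down to (3,1), right to (3,2) — 6 moves in all.
Check: order respected (1 at step 2, 2 at step 3, 3 at step 5); 6 moves as required.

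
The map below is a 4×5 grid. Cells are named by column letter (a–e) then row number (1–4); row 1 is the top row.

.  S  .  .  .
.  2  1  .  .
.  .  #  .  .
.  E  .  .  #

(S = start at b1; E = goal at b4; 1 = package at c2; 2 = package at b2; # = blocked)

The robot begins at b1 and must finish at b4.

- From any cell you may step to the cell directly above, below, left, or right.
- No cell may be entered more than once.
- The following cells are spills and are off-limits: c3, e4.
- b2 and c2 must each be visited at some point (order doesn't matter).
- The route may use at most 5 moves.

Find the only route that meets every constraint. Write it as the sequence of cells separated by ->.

b1 -> c1 -> c2 -> b2 -> b3 -> b4

The budget equals the shortest possible length, so every move has to be on a shortest route through the required cells.
Route from b1: right 1 to c1, down 1 to c2, left 1 to b2, down 2 to b4 — 5 moves in all.
Check: all required cells visited; 5 ≤ 5 moves.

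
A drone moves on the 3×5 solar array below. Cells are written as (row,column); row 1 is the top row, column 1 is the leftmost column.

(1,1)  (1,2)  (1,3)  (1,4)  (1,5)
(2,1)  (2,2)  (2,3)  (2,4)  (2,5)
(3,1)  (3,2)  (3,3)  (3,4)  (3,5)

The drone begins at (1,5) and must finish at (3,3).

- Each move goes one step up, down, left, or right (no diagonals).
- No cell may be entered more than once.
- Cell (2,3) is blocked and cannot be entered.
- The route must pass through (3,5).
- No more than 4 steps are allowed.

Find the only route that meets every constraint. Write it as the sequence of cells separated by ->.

(1,5) -> (2,5) -> (3,5) -> (3,4) -> (3,3)

Any route must reach (3,5) and still end at (3,3) within 4 moves, so the order of the required stops is forced.
Route from (1,5): 2× down (reaching (3,5)), 2× left (reaching (3,3)) — 4 moves in all.
Check: all required cells visited; 4 ≤ 4 moves.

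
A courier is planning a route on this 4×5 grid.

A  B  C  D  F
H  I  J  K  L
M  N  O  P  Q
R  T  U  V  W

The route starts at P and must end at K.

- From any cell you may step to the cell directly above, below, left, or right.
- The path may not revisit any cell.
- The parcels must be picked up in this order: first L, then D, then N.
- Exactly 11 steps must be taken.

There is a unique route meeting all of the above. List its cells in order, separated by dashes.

The waypoints must appear in the order L, D, N, with no cell reused.
Route from P: right to Q, 2× up (reaching F), 3× left (reaching B), 2× down (reaching N), right to O, up to J, right to K — 11 moves in all.
Check: order respected (L at step 2, D at step 4, N at step 8); 11 moves as required.

P - Q - L - F - D - C - B - I - N - O - J - K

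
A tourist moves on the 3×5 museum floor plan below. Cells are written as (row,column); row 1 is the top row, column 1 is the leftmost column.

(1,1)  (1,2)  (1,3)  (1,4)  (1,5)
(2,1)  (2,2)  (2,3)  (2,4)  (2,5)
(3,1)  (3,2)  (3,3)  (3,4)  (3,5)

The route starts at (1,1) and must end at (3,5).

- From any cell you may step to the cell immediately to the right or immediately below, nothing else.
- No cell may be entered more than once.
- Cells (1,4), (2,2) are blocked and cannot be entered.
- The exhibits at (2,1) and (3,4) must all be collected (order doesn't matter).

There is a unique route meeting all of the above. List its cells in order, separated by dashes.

Moves only go right or down, so the column and row indices never decrease.
Route from (1,1): 2× down (reaching (3,1)), 4× right (reaching (3,5)) — 6 moves in all.
Check: all required cells visited.

(1,1) - (2,1) - (3,1) - (3,2) - (3,3) - (3,4) - (3,5)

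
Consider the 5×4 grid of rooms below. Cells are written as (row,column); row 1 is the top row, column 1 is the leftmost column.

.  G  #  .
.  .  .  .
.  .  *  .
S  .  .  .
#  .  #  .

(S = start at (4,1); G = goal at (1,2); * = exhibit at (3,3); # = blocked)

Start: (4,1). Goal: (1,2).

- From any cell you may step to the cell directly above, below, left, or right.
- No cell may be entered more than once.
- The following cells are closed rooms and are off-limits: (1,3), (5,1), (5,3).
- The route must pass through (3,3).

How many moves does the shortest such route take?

Any route passes through (3,3) somewhere between (4,1) and (1,2). Summing Manhattan distances along the two legs ((4,1) → (3,3) → (1,2)) gives a lower bound of 3 + 3 = 6 moves.
A route of 6 moves achieves this: (4,1) → (3,1) → (3,2) → (3,3) → (2,3) → (2,2) → (1,2).
Since 6 matches the lower bound, it is optimal.

6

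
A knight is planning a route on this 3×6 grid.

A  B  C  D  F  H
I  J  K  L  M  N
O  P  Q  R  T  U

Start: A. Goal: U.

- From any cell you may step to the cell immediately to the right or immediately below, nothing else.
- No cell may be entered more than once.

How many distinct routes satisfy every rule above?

A right/down-only route from A to U makes exactly 2 down-moves and 5 right-moves in some order.
With no other constraints that would be C(7,2) = 21 routes.
That gives 21 routes.

21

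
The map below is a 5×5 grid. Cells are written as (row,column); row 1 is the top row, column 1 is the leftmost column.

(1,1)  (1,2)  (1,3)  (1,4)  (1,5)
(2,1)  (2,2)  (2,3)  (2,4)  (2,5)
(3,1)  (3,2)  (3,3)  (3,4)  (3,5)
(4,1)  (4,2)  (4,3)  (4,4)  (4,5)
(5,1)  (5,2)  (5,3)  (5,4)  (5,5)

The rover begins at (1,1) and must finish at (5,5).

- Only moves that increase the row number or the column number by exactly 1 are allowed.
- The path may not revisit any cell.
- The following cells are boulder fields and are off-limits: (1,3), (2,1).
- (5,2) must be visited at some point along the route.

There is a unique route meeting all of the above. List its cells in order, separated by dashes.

(1,1) - (1,2) - (2,2) - (3,2) - (4,2) - (5,2) - (5,3) - (5,4) - (5,5)

Moves only go right or down, so the column and row indices never decrease.
Route from (1,1): right to (1,2), 4× down (reaching (5,2)), 3× right (reaching (5,5)) — 8 moves in all.
Check: all required cells visited.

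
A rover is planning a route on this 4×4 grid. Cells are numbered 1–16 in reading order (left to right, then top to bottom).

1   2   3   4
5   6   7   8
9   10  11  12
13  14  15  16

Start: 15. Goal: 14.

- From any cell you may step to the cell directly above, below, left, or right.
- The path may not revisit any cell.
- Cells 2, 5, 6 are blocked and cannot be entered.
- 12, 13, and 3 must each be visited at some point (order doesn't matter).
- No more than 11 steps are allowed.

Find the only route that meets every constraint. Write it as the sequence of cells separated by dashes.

Any route must reach 12, 13, and 3 and still end at 14 within 11 moves, so the order of the required stops is forced.
Route from 15: right 1 to 16, up 3 to 4, left 1 to 3, down 2 to 11, left 2 to 9, down 1 to 13, right 1 to 14 — 11 moves in all.
Check: all required cells visited; 11 ≤ 11 moves.

15 - 16 - 12 - 8 - 4 - 3 - 7 - 11 - 10 - 9 - 13 - 14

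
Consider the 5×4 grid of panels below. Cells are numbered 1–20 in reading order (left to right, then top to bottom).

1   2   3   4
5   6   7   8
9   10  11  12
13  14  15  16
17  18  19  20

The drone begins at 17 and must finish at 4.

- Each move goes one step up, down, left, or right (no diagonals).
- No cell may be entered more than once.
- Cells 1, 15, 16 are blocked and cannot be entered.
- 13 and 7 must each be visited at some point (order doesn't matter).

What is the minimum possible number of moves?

7

Any route passes through 13 and 7 in some order between 17 and 4. Summing Manhattan distances along each leg and taking the cheapest ordering (17 → 13 → 7 → 4) gives a lower bound of 1 + 4 + 2 = 7 moves.
A route of 7 moves achieves this: 17 → 13 → 9 → 5 → 6 → 7 → 3 → 4.
Since 7 matches the lower bound, it is optimal.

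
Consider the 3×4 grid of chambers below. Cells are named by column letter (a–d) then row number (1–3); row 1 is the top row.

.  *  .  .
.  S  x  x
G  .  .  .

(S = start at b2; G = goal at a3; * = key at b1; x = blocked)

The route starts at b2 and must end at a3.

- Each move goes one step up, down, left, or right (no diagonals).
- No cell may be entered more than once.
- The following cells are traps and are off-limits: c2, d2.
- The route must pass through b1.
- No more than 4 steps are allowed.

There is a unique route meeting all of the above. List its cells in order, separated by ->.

b2 -> b1 -> a1 -> a2 -> a3

The budget equals the shortest possible length, so every move has to be on a shortest route through the required cells.
Route from b2: up 1 to b1, left 1 to a1, down 2 to a3 — 4 moves in all.
Check: all required cells visited; 4 ≤ 4 moves.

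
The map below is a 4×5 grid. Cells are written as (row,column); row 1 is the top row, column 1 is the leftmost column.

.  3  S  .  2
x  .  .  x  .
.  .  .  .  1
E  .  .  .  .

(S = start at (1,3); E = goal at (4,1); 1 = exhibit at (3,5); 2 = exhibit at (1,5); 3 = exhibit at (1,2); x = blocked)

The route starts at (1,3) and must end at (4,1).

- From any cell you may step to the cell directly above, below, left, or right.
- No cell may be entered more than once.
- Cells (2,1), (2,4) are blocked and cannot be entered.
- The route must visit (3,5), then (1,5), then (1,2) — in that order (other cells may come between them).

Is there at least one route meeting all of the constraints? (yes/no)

Even ignoring the required order, no revisit-free route from (1,3) to (4,1) manages to pass through all of (3,5), (1,5), and (1,2): branching out from (1,3), every path either misses one of them or, having collected them, can no longer reach (4,1) without re-entering a cell.

no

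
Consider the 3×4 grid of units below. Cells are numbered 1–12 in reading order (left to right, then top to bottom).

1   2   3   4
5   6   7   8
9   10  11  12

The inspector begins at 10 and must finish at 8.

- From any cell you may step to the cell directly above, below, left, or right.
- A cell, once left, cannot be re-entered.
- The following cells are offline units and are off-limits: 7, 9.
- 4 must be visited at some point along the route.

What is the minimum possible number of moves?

Any route passes through 4 somewhere between 10 and 8. Summing Manhattan distances along the two legs (10 → 4 → 8) gives a lower bound of 4 + 1 = 5 moves.
A route of 5 moves achieves this: 10 → 6 → 2 → 3 → 4 → 8.
Since 5 matches the lower bound, it is optimal.

5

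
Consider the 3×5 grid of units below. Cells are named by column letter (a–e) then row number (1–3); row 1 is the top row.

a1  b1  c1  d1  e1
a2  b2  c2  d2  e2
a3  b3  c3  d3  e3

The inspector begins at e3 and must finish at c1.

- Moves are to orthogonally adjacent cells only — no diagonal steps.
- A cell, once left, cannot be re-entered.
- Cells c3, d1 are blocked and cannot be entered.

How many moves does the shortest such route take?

4

The Manhattan distance from e3 to c1 is |3−1| + |5−3| = 4, so at least 4 moves are needed.
A route of 4 moves achieves this: e3 → e2 → d2 → c2 → c1.
Since 4 matches the lower bound, it is optimal.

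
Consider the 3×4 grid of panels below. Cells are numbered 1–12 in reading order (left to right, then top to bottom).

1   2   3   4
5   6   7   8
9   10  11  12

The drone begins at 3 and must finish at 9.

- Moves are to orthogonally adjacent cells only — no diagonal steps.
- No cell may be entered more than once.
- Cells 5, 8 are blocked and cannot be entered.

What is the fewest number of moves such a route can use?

The Manhattan distance from 3 to 9 is |1−3| + |3−1| = 4, so at least 4 moves are needed.
A route of 4 moves achieves this: 3 → 7 → 11 → 10 → 9.
Since 4 matches the lower bound, it is optimal.

4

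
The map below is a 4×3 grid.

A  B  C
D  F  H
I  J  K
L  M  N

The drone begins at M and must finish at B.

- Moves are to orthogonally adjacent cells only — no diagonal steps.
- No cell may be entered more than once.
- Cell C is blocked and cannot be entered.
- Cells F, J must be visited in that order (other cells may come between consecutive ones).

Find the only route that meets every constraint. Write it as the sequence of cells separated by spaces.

The waypoints must appear in the order F, J, with no cell reused.
Route from M: right 1 to N, up 2 to H, left 1 to F, down 1 to J, left 1 to I, up 2 to A, right 1 to B — 9 moves in all.
Check: order respected (F at step 4, J at step 5).

M N K H F J I D A B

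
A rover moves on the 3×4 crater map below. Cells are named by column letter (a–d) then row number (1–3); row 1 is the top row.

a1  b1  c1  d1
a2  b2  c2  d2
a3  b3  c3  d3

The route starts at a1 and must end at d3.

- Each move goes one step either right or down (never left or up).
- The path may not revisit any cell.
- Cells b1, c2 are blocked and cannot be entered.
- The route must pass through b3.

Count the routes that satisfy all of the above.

2

A right/down-only route from a1 to d3 makes exactly 2 down-moves and 3 right-moves in some order.
With no other constraints that would be C(5,2) = 10 routes.
Split at b3 and multiply the segment counts (each segment already excludes blocked cells): a1→b3: 2; b3→d3: 1; product = 2.
That gives 2 routes.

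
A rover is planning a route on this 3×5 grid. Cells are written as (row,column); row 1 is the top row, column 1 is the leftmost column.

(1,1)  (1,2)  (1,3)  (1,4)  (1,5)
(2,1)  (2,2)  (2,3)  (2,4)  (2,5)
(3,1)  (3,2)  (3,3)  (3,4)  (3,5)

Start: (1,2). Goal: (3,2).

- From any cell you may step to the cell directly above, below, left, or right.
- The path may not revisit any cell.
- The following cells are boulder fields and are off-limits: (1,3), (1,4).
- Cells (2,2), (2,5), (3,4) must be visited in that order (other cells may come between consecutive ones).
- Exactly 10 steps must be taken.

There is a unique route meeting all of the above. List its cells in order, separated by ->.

The waypoints must appear in the order (2,2), (2,5), (3,4), with no cell reused.
Route from (1,2): left to (1,1), down to (2,1), 4× right (reaching (2,5)), down to (3,5), 3× left (reaching (3,2)) — 10 moves in all.
Check: order respected ((2,2) at step 3, (2,5) at step 6, (3,4) at step 8); 10 moves as required.

(1,2) -> (1,1) -> (2,1) -> (2,2) -> (2,3) -> (2,4) -> (2,5) -> (3,5) -> (3,4) -> (3,3) -> (3,2)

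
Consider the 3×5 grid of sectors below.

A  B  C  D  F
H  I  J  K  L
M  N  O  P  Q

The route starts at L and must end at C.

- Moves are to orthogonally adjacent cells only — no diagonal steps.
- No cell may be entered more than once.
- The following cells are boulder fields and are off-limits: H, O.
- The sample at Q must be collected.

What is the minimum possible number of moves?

Any route passes through Q somewhere between L and C. Summing Manhattan distances along the two legs (L → Q → C) gives a lower bound of 1 + 4 = 5 moves.
A route of 5 moves achieves this: L → Q → P → K → D → C.
Since 5 matches the lower bound, it is optimal.

5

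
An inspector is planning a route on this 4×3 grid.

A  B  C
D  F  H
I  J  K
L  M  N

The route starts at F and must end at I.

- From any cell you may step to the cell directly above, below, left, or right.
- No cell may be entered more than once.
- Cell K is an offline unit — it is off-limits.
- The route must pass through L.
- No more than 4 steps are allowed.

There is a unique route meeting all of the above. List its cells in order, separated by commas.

Any route must reach L and still end at I within 4 moves, so the order of the required stops is forced.
Route from F: 2× down (reaching M), left to L, up to I — 4 moves in all.
Check: all required cells visited; 4 ≤ 4 moves.

F, J, M, L, I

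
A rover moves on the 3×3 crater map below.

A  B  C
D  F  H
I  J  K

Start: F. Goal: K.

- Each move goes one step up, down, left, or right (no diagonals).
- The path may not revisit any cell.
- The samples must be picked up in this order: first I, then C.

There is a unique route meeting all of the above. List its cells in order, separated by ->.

F -> J -> I -> D -> A -> B -> C -> H -> K

The waypoints must appear in the order I, C, with no cell reused.
Route from F: down to J, left to I, 2× up (reaching A), 2× right (reaching C), 2× down (reaching K) — 8 moves in all.
Check: order respected (I at step 2, C at step 6).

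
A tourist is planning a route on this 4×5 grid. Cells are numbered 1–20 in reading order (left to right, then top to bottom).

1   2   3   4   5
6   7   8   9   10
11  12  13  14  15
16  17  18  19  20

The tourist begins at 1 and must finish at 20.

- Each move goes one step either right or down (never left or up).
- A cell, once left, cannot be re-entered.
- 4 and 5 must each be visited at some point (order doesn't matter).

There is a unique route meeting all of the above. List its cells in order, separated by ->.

Moves only go right or down, so the column and row indices never decrease.
Route from 1: right 4 to 5, down 3 to 20 — 7 moves in all.
Check: all required cells visited.

1 -> 2 -> 3 -> 4 -> 5 -> 10 -> 15 -> 20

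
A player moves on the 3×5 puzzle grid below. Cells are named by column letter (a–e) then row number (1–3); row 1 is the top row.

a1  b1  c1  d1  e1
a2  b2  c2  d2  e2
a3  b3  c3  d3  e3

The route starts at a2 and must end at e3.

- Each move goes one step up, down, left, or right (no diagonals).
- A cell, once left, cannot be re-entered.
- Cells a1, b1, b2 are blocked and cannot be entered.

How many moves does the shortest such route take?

5

The Manhattan distance from a2 to e3 is |2−3| + |1−5| = 5, so at least 5 moves are needed.
A route of 5 moves achieves this: a2 → a3 → b3 → c3 → d3 → e3.
Since 5 matches the lower bound, it is optimal.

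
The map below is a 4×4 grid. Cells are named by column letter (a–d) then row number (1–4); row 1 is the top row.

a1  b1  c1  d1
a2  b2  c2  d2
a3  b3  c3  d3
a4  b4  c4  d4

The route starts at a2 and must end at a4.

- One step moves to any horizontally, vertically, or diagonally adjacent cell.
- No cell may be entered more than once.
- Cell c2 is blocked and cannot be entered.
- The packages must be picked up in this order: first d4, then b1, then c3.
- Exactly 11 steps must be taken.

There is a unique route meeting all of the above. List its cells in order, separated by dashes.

a2 - b3 - c4 - d4 - d3 - d2 - c1 - b1 - b2 - c3 - b4 - a4

The waypoints must appear in the order d4, b1, c3, with no cell reused.
Route from a2: 2× down-right (reaching c4), right to d4, 2× up (reaching d2), up-left to c1, left to b1, down to b2, down-right to c3, down-left to b4, left to a4 — 11 moves in all.
Check: order respected (d4 at step 3, b1 at step 7, c3 at step 9); 11 moves as required.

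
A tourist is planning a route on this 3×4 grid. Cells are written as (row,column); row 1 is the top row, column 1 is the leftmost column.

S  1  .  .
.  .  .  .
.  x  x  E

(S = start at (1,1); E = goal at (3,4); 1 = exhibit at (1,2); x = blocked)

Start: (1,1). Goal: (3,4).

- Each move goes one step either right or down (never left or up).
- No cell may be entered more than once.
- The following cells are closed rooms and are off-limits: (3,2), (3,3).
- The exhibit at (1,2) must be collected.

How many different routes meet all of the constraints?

3

A right/down-only route from (1,1) to (3,4) makes exactly 2 down-moves and 3 right-moves in some order.
With no other constraints that would be C(5,2) = 10 routes.
Split at (1,2) and multiply the segment counts (each segment already excludes blocked cells): (1,1)→(1,2): 1; (1,2)→(3,4): 3; product = 3.
That gives 3 routes.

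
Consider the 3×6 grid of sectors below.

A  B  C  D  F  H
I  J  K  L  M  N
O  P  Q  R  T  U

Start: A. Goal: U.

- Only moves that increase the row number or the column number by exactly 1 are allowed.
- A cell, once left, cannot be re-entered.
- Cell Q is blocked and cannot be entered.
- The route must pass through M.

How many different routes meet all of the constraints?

A right/down-only route from A to U makes exactly 2 down-moves and 5 right-moves in some order.
With no other constraints that would be C(7,2) = 21 routes.
Split at M and multiply the segment counts (each segment already excludes blocked cells): A→M: 5; M→U: 2; product = 10.
That gives 10 routes.

10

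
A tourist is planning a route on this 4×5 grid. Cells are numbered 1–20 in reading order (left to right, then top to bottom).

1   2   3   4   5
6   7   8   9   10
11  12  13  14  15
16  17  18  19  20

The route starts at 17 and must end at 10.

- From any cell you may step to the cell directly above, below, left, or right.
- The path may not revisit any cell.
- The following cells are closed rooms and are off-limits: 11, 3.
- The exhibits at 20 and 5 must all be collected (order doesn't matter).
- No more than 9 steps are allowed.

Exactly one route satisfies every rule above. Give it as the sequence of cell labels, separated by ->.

17 -> 18 -> 19 -> 20 -> 15 -> 14 -> 9 -> 4 -> 5 -> 10

The 9-move cap with required stops at 20, 5 leaves no slack for detours.
Route from 17: 3× right (reaching 20), up to 15, left to 14, 2× up (reaching 4), right to 5, down to 10 — 9 moves in all.
Check: all required cells visited; 9 ≤ 9 moves.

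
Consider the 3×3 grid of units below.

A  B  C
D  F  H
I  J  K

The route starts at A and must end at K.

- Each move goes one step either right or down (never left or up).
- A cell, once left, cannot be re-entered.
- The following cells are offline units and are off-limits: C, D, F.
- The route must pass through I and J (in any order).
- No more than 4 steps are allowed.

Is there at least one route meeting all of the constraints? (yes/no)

Right/down moves force the required cells to be taken in the order I, J. Every right/down route from A to I runs into a blocked cell, so that leg cannot be completed.

no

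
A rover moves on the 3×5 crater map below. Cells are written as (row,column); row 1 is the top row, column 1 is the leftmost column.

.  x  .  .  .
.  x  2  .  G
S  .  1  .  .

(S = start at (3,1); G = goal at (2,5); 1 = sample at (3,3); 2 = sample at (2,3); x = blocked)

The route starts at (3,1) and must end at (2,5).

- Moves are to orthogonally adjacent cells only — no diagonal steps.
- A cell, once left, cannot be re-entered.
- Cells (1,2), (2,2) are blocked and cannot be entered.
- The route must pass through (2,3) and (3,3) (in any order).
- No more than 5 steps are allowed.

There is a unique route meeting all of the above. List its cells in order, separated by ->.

(3,1) -> (3,2) -> (3,3) -> (2,3) -> (2,4) -> (2,5)

The budget equals the shortest possible length, so every move has to be on a shortest route through the required cells.
Route from (3,1): 2× right (reaching (3,3)), up to (2,3), 2× right (reaching (2,5)) — 5 moves in all.
Check: all required cells visited; 5 ≤ 5 moves.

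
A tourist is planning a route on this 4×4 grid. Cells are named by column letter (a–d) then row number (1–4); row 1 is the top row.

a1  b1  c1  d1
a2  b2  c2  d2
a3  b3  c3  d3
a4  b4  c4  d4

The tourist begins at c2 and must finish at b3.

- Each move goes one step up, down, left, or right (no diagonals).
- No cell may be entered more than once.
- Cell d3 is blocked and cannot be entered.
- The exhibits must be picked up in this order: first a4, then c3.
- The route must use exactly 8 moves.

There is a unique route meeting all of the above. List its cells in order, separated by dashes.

c2 - b2 - a2 - a3 - a4 - b4 - c4 - c3 - b3

The waypoints must appear in the order a4, c3, with no cell reused.
Route from c2: 2× left (reaching a2), 2× down (reaching a4), 2× right (reaching c4), up to c3, left to b3 — 8 moves in all.
Check: order respected (a4 at step 4, c3 at step 7); 8 moves as required.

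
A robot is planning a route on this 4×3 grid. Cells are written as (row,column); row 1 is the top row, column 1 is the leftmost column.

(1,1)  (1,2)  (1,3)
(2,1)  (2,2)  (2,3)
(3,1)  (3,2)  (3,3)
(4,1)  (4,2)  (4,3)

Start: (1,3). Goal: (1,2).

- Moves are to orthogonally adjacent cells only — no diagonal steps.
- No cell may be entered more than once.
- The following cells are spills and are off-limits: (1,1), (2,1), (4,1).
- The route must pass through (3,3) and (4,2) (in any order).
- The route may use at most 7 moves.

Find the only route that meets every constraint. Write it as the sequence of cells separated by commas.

The budget equals the shortest possible length, so every move has to be on a shortest route through the required cells.
Route from (1,3): down 3 to (4,3), left 1 to (4,2), up 3 to (1,2) — 7 moves in all.
Check: all required cells visited; 7 ≤ 7 moves.

(1,3), (2,3), (3,3), (4,3), (4,2), (3,2), (2,2), (1,2)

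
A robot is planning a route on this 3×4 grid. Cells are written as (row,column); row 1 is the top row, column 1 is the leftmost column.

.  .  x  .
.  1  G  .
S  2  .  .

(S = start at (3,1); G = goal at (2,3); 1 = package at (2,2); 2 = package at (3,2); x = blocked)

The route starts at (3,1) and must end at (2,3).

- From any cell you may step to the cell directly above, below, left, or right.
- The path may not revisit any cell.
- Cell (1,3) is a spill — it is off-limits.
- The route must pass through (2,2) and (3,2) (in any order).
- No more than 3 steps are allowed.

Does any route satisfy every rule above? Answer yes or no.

One route that works: (3,1) → (3,2) → (2,2) → (2,3).

yes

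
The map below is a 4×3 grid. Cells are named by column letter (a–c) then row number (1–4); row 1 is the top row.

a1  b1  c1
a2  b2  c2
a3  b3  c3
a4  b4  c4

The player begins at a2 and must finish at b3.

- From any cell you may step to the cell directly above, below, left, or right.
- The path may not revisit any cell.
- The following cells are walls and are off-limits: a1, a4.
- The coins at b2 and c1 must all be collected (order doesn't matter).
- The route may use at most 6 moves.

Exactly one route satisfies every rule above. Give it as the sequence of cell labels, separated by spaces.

a2 b2 b1 c1 c2 c3 b3

The 6-move cap with required stops at b2, c1 leaves no slack for detours.
Route from a2: right to b2, up to b1, right to c1, 2× down (reaching c3), left to b3 — 6 moves in all.
Check: all required cells visited; 6 ≤ 6 moves.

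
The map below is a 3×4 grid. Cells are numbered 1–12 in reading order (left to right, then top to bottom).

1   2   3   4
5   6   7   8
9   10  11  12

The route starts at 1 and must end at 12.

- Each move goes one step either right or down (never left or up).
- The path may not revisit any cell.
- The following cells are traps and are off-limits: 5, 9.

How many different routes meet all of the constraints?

6

A right/down-only route from 1 to 12 makes exactly 2 down-moves and 3 right-moves in some order.
With no other constraints that would be C(5,2) = 10 routes.
Subtract routes through each blocked cell (inclusion–exclusion for overlaps): − through 5: 4 − through 9: 1 + through 5&9: 1 → 6.
That gives 6 routes.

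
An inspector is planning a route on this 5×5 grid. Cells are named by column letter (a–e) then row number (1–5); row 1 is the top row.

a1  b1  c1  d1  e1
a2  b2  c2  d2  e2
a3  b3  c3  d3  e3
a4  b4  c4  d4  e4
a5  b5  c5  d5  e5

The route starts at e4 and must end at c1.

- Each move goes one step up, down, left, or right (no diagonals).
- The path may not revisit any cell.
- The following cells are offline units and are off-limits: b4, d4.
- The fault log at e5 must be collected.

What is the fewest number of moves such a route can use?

Any route passes through e5 somewhere between e4 and c1. Summing Manhattan distances along the two legs (e4 → e5 → c1) gives a lower bound of 1 + 6 = 7 moves.
A route of 7 moves achieves this: e4 → e5 → d5 → c5 → c4 → c3 → c2 → c1.
Since 7 matches the lower bound, it is optimal.

7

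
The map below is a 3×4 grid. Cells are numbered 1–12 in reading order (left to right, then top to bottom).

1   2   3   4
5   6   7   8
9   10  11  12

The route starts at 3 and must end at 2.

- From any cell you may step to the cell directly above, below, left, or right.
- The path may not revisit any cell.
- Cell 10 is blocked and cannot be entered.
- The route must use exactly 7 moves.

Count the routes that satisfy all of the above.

2

Need simple routes of exactly 7 moves from 3 to 2 (Manhattan distance 1, so 3 moves are spent on a detour and 3 undoing it).
Enumerating: 3 4 8 12 11 7 6 2 | 3 4 8 7 6 5 1 2.
That gives 2 routes.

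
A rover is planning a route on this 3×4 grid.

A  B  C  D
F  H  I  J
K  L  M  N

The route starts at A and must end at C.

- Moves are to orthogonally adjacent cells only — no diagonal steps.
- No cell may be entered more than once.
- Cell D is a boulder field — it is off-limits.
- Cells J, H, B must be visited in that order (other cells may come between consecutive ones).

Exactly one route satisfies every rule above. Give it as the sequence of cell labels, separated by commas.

A, F, K, L, M, N, J, I, H, B, C

The waypoints must appear in the order J, H, B, with no cell reused.
Route from A: 2× down (reaching K), 3× right (reaching N), up to J, 2× left (reaching H), up to B, right to C — 10 moves in all.
Check: order respected (J at step 6, H at step 8, B at step 9).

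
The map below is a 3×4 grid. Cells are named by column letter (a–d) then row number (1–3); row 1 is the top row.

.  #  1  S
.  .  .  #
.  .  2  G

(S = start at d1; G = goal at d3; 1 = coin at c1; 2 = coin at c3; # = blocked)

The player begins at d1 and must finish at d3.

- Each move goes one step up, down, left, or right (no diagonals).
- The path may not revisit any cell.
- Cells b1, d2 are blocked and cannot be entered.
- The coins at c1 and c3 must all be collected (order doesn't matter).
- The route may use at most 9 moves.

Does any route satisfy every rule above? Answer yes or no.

yes

One route that works: d1 → c1 → c2 → c3 → d3.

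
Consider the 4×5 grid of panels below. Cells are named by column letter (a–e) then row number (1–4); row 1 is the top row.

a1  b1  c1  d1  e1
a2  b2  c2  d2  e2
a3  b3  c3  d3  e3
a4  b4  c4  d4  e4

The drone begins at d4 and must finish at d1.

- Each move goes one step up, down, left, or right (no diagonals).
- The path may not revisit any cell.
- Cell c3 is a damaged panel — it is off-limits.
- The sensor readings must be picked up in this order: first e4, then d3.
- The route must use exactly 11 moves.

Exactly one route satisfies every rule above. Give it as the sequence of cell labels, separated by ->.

d4 -> e4 -> e3 -> d3 -> d2 -> c2 -> b2 -> a2 -> a1 -> b1 -> c1 -> d1

The waypoints must appear in the order e4, d3, with no cell reused.
Route from d4: right 1 to e4, up 1 to e3, left 1 to d3, up 1 to d2, left 3 to a2, up 1 to a1, right 3 to d1 — 11 moves in all.
Check: order respected (e4 at step 1, d3 at step 3); 11 moves as required.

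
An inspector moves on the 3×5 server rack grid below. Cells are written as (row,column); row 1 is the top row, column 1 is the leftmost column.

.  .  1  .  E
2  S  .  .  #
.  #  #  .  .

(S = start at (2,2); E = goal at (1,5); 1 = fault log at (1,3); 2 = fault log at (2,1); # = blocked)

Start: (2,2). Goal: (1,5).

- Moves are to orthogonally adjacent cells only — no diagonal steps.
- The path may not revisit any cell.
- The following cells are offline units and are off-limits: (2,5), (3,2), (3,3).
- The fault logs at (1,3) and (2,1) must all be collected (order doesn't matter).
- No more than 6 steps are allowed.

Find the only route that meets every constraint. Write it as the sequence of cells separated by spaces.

Any route must reach (1,3) and (2,1) and still end at (1,5) within 6 moves, so the order of the required stops is forced.
Route from (2,2): left to (2,1), up to (1,1), 4× right (reaching (1,5)) — 6 moves in all.
Check: all required cells visited; 6 ≤ 6 moves.

(2,2) (2,1) (1,1) (1,2) (1,3) (1,4) (1,5)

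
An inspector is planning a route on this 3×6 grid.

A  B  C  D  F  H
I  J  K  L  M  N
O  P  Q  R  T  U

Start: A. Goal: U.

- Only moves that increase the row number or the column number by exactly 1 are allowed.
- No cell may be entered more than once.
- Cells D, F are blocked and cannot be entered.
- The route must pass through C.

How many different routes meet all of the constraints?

A right/down-only route from A to U makes exactly 2 down-moves and 5 right-moves in some order.
With no other constraints that would be C(7,2) = 21 routes.
Split at C and multiply the segment counts (each segment already excludes blocked cells): A→C: 1; C→U: 4; product = 4.
That gives 4 routes.

4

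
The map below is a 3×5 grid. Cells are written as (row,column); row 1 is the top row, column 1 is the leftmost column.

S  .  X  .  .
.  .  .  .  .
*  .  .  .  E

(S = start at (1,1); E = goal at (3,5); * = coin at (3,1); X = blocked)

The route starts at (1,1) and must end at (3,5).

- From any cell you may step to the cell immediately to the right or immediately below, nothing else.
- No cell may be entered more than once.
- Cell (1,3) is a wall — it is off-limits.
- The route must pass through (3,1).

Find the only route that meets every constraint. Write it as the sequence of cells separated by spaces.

Moves only go right or down, so the column and row indices never decrease.
Route from (1,1): 2× down (reaching (3,1)), 4× right (reaching (3,5)) — 6 moves in all.
Check: all required cells visited.

(1,1) (2,1) (3,1) (3,2) (3,3) (3,4) (3,5)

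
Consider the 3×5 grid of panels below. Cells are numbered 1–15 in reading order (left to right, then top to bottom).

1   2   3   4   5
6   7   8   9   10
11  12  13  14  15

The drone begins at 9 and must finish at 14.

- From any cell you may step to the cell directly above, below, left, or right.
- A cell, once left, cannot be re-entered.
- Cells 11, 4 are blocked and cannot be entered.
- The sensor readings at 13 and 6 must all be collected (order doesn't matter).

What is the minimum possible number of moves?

9

Any route passes through 13 and 6 in some order between 9 and 14. Summing Manhattan distances along each leg and taking the cheapest ordering (9 → 6 → 13 → 14) gives a lower bound of 3 + 3 + 1 = 7 moves.
The shortest route satisfying every rule uses 9 moves: 9 → 8 → 3 → 2 → 1 → 6 → 7 → 12 → 13 → 14.
The no-revisit rule (legs can't share cells) pushes the minimum above the 7-move bound; an exhaustive check rules out every length from 7 to 8, leaving 9 as the minimum.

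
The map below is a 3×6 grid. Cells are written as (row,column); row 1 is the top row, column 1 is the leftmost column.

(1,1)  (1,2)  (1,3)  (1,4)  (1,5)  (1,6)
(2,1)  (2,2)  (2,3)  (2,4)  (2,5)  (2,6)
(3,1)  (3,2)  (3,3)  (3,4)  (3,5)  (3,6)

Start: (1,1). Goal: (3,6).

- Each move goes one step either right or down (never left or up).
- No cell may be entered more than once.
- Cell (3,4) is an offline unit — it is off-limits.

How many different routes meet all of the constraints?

A right/down-only route from (1,1) to (3,6) makes exactly 2 down-moves and 5 right-moves in some order.
With no other constraints that would be C(7,2) = 21 routes.
Subtract routes through each blocked cell (inclusion–exclusion for overlaps): − through (3,4): 10 → 11.
That gives 11 routes.

11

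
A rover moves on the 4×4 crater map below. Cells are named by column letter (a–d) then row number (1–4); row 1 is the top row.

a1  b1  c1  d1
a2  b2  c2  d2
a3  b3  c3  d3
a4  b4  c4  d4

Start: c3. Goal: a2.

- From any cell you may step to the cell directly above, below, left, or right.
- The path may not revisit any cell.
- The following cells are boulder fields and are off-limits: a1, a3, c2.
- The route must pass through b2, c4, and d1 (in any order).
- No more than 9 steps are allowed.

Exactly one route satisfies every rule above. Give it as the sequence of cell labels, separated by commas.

The budget equals the shortest possible length, so every move has to be on a shortest route through the required cells.
Route from c3: down 1 to c4, right 1 to d4, up 3 to d1, left 2 to b1, down 1 to b2, left 1 to a2 — 9 moves in all.
Check: all required cells visited; 9 ≤ 9 moves.

c3, c4, d4, d3, d2, d1, c1, b1, b2, a2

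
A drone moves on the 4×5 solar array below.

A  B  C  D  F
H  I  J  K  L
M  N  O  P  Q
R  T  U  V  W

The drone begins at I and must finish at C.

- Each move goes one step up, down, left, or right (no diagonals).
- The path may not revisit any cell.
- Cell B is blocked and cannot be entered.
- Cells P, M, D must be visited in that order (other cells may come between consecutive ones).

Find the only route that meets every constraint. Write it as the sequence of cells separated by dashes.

The waypoints must appear in the order P, M, D, with no cell reused.
Route from I: right 2 to K, down 1 to P, left 3 to M, down 1 to R, right 4 to W, up 3 to F, left 2 to C — 16 moves in all.
Check: order respected (P at step 3, M at step 6, D at step 15).

I - J - K - P - O - N - M - R - T - U - V - W - Q - L - F - D - C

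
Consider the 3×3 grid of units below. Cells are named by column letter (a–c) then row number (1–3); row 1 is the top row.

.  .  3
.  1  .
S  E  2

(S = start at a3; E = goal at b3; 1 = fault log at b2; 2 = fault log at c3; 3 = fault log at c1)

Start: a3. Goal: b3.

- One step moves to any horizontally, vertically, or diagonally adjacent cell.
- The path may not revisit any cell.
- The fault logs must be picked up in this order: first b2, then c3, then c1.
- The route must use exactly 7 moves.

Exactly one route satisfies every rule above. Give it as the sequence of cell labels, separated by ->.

The waypoints must appear in the order b2, c3, c1, with no cell reused.
Route from a3: up-right to b2, down-right to c3, 2× up (reaching c1), left to b1, down-left to a2, down-right to b3 — 7 moves in all.
Check: order respected (1 at step 1, 2 at step 2, 3 at step 4); 7 moves as required.

a3 -> b2 -> c3 -> c2 -> c1 -> b1 -> a2 -> b3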